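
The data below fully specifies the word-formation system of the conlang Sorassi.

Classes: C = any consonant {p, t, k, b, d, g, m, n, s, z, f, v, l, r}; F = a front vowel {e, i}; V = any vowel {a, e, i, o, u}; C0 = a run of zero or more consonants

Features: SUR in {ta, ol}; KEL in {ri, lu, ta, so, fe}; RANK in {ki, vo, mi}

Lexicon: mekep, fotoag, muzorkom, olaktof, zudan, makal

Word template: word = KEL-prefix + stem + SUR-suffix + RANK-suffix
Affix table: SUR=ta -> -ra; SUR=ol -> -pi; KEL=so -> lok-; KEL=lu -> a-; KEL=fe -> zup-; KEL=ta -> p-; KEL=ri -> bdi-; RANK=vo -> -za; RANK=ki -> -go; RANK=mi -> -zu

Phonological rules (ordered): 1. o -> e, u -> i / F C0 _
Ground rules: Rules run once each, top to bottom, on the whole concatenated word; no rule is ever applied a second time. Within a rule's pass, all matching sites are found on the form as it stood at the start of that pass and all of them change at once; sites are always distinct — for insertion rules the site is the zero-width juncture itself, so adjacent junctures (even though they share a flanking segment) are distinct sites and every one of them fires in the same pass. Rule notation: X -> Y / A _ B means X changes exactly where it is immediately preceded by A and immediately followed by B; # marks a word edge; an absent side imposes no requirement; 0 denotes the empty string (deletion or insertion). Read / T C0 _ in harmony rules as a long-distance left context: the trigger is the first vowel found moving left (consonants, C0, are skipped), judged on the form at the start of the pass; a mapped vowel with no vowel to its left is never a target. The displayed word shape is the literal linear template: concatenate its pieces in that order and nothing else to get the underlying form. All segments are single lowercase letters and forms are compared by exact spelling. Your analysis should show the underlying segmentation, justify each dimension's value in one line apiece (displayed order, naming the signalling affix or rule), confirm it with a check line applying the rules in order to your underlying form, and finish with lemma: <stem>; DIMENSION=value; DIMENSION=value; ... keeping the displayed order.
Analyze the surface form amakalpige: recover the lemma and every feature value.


underlying: a-makal-pi-go
SUR=ol - signalled by the affix -pi
KEL=lu - signalled by the affix a-
RANK=ki - signalled by the affix -go
check: amakalpigo -> amakalpige
lemma: makal; SUR=ol; KEL=lu; RANK=ki


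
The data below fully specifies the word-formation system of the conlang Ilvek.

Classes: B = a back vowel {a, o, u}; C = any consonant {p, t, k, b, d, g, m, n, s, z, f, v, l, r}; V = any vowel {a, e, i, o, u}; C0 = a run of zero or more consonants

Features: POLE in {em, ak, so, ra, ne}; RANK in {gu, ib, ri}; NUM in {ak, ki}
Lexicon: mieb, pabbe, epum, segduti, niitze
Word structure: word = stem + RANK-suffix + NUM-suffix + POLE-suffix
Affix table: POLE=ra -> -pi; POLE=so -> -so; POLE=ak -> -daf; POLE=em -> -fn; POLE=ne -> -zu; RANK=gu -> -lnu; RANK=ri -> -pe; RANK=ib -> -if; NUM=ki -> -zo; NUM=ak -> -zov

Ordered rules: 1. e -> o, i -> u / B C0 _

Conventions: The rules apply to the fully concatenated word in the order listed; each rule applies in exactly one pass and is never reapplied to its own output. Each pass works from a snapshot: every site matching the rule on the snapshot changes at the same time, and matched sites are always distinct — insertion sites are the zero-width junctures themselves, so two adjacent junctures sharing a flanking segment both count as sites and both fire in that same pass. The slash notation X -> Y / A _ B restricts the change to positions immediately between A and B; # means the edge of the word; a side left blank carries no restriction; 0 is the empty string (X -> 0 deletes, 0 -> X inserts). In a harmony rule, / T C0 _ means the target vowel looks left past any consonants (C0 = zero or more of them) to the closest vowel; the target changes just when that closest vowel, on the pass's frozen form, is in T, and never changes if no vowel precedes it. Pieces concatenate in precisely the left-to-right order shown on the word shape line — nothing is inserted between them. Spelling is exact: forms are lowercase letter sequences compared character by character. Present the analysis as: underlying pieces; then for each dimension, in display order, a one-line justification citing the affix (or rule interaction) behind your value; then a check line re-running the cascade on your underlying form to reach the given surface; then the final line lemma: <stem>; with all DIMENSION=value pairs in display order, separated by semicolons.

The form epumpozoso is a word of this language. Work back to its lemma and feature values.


underlying: epum-pe-zo-so
POLE=so - signalled by the affix -so
RANK=ri - signalled by the affix -pe
NUM=ki - signalled by the affix -zo
check: epumpezoso -> epumpozoso
lemma: epum; POLE=so; RANK=ri; NUM=ki


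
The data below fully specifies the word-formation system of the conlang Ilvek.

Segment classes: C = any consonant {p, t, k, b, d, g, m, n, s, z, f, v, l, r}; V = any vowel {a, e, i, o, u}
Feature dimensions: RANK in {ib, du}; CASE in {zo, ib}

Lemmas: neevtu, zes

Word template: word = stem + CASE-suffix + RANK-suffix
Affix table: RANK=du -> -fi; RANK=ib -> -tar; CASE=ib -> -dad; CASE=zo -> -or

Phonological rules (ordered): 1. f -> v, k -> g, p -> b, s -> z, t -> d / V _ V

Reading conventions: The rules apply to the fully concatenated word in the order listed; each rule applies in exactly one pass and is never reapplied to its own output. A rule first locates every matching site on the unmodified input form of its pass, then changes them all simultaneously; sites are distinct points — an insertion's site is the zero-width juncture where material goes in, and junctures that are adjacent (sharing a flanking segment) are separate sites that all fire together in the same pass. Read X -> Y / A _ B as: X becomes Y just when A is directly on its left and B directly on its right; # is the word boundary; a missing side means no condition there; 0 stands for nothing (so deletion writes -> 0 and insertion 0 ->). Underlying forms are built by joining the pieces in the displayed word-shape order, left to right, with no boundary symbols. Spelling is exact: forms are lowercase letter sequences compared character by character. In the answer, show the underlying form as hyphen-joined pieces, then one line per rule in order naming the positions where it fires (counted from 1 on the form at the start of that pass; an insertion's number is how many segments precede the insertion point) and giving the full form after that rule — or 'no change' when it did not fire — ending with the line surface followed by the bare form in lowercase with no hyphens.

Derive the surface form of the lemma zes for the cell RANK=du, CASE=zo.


underlying: zes-or-fi
1. f -> v, k -> g, p -> b, s -> z, t -> d / V _ V: fires at position(s) 3: zezorfi
surface: zezorfi


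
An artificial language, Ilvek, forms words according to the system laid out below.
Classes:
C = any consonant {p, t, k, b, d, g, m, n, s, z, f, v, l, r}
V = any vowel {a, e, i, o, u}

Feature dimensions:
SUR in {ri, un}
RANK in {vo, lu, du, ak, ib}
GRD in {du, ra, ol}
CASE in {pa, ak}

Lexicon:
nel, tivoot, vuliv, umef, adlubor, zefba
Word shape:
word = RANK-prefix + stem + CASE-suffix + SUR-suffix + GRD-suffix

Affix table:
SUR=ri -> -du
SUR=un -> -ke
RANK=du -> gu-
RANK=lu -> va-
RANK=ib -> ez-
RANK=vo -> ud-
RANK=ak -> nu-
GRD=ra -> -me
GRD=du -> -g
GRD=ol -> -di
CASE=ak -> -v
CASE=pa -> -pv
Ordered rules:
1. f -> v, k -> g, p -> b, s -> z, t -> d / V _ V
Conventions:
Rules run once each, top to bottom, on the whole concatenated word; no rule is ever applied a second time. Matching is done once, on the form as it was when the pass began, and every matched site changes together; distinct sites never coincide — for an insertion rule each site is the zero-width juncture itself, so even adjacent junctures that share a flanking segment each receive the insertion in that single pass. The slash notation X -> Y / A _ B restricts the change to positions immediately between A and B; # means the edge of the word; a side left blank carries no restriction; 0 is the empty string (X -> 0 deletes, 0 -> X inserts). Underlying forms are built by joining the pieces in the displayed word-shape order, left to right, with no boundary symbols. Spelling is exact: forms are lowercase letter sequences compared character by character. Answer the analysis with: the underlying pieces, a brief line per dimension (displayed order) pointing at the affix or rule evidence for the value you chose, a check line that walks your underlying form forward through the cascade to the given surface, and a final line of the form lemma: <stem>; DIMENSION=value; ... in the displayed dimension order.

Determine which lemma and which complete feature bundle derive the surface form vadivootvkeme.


underlying: va-tivoot-v-ke-me
SUR=un - signalled by the affix -ke
RANK=lu - signalled by the affix va-
GRD=ra - signalled by the affix -me
CASE=ak - signalled by the affix -v
check: vativootvkeme -> vadivootvkeme
lemma: tivoot; SUR=un; RANK=lu; GRD=ra; CASE=ak


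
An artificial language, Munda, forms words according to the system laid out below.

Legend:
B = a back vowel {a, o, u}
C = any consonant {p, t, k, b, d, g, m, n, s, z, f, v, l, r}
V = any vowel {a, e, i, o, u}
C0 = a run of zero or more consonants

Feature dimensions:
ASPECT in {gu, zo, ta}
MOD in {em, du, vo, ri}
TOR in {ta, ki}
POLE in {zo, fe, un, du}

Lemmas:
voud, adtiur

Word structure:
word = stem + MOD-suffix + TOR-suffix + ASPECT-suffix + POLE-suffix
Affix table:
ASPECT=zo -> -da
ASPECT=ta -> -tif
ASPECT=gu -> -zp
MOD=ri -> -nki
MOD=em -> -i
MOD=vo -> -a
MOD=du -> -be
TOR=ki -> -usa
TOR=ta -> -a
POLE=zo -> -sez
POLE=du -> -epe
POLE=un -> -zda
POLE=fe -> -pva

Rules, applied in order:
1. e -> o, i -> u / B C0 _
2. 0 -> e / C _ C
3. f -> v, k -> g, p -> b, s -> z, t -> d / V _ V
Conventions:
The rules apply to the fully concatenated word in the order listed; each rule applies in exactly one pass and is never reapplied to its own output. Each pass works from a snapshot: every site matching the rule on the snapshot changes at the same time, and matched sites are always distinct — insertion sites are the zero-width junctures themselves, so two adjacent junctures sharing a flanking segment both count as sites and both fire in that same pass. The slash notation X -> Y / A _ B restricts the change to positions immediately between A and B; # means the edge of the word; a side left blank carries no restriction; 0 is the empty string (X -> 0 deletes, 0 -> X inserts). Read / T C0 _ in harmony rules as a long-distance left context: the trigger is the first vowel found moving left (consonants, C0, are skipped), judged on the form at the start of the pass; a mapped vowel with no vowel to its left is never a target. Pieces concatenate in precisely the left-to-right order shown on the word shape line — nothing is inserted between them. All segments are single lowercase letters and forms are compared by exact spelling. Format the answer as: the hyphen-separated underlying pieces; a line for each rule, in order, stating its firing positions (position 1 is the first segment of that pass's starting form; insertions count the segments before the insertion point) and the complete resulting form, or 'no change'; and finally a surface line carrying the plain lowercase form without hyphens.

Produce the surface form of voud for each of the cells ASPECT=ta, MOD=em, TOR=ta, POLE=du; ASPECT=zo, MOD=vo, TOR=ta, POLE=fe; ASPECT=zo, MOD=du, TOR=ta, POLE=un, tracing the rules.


cell ASPECT=ta, MOD=em, TOR=ta, POLE=du:
underlying: voud-i-a-tif-epe
1. e -> o, i -> u / B C0 _: fires at position(s) 5, 8: vouduatufepe
2. 0 -> e / C _ C: no change
3. f -> v, k -> g, p -> b, s -> z, t -> d / V _ V: fires at position(s) 7, 9, 11: vouduaduvebe
surface: vouduaduvebe

cell ASPECT=zo, MOD=vo, TOR=ta, POLE=fe:
underlying: voud-a-a-da-pva
1. e -> o, i -> u / B C0 _: no change
2. 0 -> e / C _ C: inserts after position(s) 9: voudaadapeva
3. f -> v, k -> g, p -> b, s -> z, t -> d / V _ V: fires at position(s) 9: voudaadabeva
surface: voudaadabeva

cell ASPECT=zo, MOD=du, TOR=ta, POLE=un:
underlying: voud-be-a-da-zda
1. e -> o, i -> u / B C0 _: fires at position(s) 6: voudboadazda
2. 0 -> e / C _ C: inserts after position(s) 4, 10: voudeboadazeda
3. f -> v, k -> g, p -> b, s -> z, t -> d / V _ V: no change
surface: voudeboadazeda


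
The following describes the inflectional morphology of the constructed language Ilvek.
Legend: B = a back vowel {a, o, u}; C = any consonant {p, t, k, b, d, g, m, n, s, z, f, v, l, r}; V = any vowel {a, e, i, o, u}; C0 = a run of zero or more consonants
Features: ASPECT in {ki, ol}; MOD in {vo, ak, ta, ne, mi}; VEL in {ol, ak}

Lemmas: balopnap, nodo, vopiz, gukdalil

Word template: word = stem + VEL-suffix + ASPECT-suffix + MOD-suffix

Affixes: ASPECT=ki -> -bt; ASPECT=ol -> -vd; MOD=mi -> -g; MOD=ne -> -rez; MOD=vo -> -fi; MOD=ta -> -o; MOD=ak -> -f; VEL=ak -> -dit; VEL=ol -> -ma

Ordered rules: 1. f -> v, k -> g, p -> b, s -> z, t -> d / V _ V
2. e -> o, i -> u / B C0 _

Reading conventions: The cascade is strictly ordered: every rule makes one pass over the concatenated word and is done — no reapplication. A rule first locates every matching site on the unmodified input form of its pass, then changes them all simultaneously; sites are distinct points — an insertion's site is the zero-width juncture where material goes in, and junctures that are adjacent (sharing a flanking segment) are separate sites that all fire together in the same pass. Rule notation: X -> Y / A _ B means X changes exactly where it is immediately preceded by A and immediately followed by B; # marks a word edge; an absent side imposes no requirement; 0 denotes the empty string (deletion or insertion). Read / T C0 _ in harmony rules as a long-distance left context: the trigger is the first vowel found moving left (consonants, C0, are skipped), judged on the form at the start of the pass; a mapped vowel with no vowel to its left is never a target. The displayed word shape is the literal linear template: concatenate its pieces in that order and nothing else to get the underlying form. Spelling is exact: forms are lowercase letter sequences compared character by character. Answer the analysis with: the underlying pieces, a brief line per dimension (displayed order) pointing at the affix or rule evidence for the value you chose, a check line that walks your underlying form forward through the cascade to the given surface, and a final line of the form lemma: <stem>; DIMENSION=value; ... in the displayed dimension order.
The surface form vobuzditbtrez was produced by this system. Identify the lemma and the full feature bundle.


underlying: vopiz-dit-bt-rez
ASPECT=ki - signalled by the affix -bt
MOD=ne - signalled by the affix -rez
VEL=ak - signalled by the affix -dit
check: vopizditbtrez -> vobizditbtrez -> vobuzditbtrez
lemma: vopiz; ASPECT=ki; MOD=ne; VEL=ak


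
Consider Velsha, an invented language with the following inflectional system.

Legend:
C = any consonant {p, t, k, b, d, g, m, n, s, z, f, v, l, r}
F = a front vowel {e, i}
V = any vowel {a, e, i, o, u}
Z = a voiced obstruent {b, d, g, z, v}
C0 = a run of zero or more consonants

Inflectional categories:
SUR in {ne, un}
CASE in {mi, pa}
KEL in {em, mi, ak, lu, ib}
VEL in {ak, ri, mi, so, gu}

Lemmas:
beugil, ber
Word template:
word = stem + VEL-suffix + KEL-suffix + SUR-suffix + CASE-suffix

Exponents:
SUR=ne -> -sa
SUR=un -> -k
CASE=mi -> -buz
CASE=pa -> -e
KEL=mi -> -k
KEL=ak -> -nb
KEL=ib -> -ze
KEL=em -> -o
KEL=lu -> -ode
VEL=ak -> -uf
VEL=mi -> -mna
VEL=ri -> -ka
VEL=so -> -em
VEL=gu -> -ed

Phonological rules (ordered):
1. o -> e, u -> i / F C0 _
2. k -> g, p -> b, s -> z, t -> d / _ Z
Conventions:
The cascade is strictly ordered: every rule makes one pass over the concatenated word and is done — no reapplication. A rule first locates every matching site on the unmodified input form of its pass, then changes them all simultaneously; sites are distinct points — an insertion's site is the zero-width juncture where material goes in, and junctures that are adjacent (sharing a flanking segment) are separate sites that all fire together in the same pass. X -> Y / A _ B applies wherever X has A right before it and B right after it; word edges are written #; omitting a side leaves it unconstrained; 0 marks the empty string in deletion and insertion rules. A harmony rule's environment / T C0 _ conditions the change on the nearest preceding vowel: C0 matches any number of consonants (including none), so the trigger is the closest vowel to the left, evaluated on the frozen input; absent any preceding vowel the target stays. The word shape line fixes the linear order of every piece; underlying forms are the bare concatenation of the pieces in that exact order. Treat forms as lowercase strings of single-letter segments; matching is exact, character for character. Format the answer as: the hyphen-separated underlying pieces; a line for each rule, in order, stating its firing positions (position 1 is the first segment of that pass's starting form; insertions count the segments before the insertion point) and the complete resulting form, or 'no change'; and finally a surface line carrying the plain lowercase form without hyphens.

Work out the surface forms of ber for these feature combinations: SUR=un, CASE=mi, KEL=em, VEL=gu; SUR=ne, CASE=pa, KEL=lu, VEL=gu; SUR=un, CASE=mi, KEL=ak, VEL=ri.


cell SUR=un, CASE=mi, KEL=em, VEL=gu:
underlying: ber-ed-o-k-buz
1. o -> e, u -> i / F C0 _: fires at position(s) 6: beredekbuz
2. k -> g, p -> b, s -> z, t -> d / _ Z: fires at position(s) 7: beredegbuz
surface: beredegbuz

cell SUR=ne, CASE=pa, KEL=lu, VEL=gu:
underlying: ber-ed-ode-sa-e
1. o -> e, u -> i / F C0 _: fires at position(s) 6: berededesae
2. k -> g, p -> b, s -> z, t -> d / _ Z: no change
surface: berededesae

cell SUR=un, CASE=mi, KEL=ak, VEL=ri:
underlying: ber-ka-nb-k-buz
1. o -> e, u -> i / F C0 _: no change
2. k -> g, p -> b, s -> z, t -> d / _ Z: fires at position(s) 8: berkanbgbuz
surface: berkanbgbuz


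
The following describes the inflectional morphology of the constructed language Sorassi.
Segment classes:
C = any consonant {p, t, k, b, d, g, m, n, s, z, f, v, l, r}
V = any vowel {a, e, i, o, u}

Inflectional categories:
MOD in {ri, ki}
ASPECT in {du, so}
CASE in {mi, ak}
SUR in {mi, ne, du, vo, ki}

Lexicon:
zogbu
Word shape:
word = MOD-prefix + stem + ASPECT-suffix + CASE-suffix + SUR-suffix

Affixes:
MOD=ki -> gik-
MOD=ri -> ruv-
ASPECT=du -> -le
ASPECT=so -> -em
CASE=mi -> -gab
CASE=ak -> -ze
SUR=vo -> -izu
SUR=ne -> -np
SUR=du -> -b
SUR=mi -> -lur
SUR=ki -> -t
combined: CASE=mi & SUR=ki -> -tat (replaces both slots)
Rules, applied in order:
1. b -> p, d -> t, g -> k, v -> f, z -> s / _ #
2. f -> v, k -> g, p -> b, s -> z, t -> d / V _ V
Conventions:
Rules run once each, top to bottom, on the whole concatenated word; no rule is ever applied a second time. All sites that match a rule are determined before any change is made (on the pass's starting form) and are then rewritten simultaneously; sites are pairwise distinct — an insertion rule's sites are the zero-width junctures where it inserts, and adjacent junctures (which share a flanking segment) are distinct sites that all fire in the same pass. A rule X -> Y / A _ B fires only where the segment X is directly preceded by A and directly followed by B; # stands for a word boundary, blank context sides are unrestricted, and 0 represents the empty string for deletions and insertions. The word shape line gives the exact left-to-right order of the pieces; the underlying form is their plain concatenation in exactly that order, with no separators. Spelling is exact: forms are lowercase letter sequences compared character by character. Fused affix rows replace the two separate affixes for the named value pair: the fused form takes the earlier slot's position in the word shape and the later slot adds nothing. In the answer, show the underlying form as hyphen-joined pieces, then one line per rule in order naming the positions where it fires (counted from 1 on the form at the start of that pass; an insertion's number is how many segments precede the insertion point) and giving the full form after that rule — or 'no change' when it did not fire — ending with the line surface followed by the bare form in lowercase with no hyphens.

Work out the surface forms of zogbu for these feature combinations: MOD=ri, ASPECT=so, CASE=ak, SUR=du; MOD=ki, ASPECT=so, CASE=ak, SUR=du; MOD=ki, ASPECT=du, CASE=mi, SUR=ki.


cell MOD=ri, ASPECT=so, CASE=ak, SUR=du:
underlying: ruv-zogbu-em-ze-b
1. b -> p, d -> t, g -> k, v -> f, z -> s / _ #: fires at position(s) 13: ruvzogbuemzep
2. f -> v, k -> g, p -> b, s -> z, t -> d / V _ V: no change
surface: ruvzogbuemzep

cell MOD=ki, ASPECT=so, CASE=ak, SUR=du:
underlying: gik-zogbu-em-ze-b
1. b -> p, d -> t, g -> k, v -> f, z -> s / _ #: fires at position(s) 13: gikzogbuemzep
2. f -> v, k -> g, p -> b, s -> z, t -> d / V _ V: no change
surface: gikzogbuemzep

cell MOD=ki, ASPECT=du, CASE=mi, SUR=ki:
underlying: gik-zogbu-le-tat
1. b -> p, d -> t, g -> k, v -> f, z -> s / _ #: no change
2. f -> v, k -> g, p -> b, s -> z, t -> d / V _ V: fires at position(s) 11: gikzogbuledat
surface: gikzogbuledat


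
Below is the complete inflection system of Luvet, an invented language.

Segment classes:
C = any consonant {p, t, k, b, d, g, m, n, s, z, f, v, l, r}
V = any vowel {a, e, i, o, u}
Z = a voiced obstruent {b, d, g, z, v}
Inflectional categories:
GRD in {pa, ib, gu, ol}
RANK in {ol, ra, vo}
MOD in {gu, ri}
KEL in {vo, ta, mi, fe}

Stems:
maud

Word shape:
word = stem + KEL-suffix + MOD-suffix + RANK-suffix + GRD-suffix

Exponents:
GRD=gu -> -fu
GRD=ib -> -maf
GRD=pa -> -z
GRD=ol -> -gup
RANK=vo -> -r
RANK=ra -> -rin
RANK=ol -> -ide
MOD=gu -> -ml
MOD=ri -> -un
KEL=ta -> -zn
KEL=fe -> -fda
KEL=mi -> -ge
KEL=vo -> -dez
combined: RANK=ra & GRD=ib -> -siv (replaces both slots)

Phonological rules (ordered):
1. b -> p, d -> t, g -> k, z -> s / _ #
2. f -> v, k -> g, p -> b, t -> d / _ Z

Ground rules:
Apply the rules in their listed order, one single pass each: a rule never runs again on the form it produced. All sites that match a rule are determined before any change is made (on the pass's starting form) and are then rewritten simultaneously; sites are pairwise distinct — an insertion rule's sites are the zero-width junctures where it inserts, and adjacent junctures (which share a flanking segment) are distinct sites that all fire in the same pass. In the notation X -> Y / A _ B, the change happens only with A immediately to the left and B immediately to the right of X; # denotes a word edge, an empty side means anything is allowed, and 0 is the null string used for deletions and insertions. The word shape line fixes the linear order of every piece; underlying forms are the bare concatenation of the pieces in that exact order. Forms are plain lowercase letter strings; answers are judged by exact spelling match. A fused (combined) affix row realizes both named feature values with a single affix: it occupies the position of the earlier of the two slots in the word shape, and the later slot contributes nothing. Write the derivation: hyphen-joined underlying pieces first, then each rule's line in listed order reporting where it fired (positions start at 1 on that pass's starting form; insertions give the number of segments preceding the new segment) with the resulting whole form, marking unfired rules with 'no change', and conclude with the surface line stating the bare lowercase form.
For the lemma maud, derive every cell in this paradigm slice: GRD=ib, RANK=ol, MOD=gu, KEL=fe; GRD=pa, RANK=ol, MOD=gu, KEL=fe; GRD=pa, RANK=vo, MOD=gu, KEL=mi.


cell GRD=ib, RANK=ol, MOD=gu, KEL=fe:
underlying: maud-fda-ml-ide-maf
1. b -> p, d -> t, g -> k, z -> s / _ #: no change
2. f -> v, k -> g, p -> b, t -> d / _ Z: fires at position(s) 5: maudvdamlidemaf
surface: maudvdamlidemaf

cell GRD=pa, RANK=ol, MOD=gu, KEL=fe:
underlying: maud-fda-ml-ide-z
1. b -> p, d -> t, g -> k, z -> s / _ #: fires at position(s) 13: maudfdamlides
2. f -> v, k -> g, p -> b, t -> d / _ Z: fires at position(s) 5: maudvdamlides
surface: maudvdamlides

cell GRD=pa, RANK=vo, MOD=gu, KEL=mi:
underlying: maud-ge-ml-r-z
1. b -> p, d -> t, g -> k, z -> s / _ #: fires at position(s) 10: maudgemlrs
2. f -> v, k -> g, p -> b, t -> d / _ Z: no change
surface: maudgemlrs


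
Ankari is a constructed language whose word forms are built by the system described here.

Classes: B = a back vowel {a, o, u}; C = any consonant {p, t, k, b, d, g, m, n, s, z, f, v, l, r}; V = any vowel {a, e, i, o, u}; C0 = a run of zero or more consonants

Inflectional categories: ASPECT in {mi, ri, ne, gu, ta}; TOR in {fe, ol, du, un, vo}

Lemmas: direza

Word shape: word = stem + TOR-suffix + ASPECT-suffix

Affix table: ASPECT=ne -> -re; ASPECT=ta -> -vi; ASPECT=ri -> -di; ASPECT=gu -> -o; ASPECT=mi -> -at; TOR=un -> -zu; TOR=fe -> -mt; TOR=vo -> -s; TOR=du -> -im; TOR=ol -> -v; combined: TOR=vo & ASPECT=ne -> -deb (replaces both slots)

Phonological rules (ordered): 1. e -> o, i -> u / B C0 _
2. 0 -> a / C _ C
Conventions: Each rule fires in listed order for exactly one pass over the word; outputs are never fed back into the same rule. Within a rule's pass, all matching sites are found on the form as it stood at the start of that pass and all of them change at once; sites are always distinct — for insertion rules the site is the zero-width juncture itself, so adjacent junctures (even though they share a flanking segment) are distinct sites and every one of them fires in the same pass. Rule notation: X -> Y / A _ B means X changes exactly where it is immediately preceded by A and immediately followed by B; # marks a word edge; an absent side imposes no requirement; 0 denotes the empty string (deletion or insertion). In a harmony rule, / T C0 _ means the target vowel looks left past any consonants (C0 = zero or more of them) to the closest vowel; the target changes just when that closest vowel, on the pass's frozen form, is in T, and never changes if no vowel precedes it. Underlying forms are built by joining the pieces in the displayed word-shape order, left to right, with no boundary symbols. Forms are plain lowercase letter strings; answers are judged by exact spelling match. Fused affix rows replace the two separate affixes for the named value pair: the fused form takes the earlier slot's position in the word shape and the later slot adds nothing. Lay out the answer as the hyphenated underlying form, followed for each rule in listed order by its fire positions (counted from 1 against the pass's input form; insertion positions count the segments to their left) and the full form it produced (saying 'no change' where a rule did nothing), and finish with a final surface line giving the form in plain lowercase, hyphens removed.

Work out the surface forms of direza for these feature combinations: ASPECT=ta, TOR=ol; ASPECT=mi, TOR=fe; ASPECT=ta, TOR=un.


cell ASPECT=ta, TOR=ol:
underlying: direza-v-vi
1. e -> o, i -> u / B C0 _: fires at position(s) 9: direzavvu
2. 0 -> a / C _ C: inserts after position(s) 7: direzavavu
surface: direzavavu

cell ASPECT=mi, TOR=fe:
underlying: direza-mt-at
1. e -> o, i -> u / B C0 _: no change
2. 0 -> a / C _ C: inserts after position(s) 7: direzamatat
surface: direzamatat

cell ASPECT=ta, TOR=un:
underlying: direza-zu-vi
1. e -> o, i -> u / B C0 _: fires at position(s) 10: direzazuvu
2. 0 -> a / C _ C: no change
surface: direzazuvu


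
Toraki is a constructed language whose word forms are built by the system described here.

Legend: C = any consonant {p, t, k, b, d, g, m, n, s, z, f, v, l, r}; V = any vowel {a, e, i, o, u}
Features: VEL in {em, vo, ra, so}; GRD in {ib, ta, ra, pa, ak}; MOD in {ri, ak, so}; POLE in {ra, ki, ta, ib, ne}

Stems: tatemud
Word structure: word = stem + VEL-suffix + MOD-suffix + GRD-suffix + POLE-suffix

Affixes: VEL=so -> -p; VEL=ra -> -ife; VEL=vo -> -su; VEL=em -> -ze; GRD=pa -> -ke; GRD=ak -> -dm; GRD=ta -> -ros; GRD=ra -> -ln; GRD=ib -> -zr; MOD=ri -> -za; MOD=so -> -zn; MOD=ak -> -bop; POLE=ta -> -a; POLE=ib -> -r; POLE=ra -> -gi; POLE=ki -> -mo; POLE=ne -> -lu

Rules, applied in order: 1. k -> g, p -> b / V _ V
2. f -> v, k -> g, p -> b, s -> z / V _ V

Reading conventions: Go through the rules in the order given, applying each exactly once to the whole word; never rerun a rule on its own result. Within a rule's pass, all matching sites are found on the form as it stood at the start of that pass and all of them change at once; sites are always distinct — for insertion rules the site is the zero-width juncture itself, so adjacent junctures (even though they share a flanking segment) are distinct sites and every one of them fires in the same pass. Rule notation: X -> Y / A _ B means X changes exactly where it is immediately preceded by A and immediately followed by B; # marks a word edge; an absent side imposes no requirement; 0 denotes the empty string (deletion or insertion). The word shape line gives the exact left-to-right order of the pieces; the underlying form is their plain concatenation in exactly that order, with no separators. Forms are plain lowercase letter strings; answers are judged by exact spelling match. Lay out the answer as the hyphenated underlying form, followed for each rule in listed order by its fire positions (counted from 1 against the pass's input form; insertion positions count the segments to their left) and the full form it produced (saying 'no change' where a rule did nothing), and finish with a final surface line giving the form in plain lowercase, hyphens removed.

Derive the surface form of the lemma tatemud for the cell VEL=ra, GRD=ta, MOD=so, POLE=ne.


underlying: tatemud-ife-zn-ros-lu
1. k -> g, p -> b / V _ V: no change
2. f -> v, k -> g, p -> b, s -> z / V _ V: fires at position(s) 9: tatemudiveznroslu
surface: tatemudiveznroslu


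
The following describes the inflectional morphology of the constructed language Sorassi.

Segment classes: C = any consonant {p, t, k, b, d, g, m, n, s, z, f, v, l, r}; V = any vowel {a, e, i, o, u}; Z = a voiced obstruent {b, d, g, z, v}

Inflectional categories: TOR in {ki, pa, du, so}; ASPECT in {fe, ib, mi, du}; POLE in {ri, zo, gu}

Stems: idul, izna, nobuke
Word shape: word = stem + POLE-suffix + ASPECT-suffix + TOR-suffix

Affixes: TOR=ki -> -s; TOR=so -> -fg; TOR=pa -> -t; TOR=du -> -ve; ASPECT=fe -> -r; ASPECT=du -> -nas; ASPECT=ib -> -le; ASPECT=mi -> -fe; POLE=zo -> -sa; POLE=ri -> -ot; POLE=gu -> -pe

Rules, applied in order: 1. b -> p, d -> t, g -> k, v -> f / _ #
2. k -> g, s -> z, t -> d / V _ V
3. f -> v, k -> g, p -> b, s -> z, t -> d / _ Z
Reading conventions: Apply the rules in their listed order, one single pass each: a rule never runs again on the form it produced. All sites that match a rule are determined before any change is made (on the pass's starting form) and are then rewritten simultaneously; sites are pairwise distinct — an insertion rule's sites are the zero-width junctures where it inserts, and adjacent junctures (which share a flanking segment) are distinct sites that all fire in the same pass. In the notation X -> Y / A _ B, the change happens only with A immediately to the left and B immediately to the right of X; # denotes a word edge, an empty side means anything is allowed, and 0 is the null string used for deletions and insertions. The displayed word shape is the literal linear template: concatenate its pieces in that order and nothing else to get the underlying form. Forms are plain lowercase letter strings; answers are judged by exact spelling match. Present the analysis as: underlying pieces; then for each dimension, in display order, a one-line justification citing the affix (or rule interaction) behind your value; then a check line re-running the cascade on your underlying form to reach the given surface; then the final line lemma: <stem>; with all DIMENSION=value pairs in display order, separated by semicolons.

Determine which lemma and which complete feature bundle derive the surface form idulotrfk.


underlying: idul-ot-r-fg
TOR=so - signalled by the affix -fg
ASPECT=fe - signalled by the affix -r
POLE=ri - signalled by the affix -ot
check: idulotrfg -> idulotrfk -> idulotrfk -> idulotrfk
lemma: idul; TOR=so; ASPECT=fe; POLE=ri


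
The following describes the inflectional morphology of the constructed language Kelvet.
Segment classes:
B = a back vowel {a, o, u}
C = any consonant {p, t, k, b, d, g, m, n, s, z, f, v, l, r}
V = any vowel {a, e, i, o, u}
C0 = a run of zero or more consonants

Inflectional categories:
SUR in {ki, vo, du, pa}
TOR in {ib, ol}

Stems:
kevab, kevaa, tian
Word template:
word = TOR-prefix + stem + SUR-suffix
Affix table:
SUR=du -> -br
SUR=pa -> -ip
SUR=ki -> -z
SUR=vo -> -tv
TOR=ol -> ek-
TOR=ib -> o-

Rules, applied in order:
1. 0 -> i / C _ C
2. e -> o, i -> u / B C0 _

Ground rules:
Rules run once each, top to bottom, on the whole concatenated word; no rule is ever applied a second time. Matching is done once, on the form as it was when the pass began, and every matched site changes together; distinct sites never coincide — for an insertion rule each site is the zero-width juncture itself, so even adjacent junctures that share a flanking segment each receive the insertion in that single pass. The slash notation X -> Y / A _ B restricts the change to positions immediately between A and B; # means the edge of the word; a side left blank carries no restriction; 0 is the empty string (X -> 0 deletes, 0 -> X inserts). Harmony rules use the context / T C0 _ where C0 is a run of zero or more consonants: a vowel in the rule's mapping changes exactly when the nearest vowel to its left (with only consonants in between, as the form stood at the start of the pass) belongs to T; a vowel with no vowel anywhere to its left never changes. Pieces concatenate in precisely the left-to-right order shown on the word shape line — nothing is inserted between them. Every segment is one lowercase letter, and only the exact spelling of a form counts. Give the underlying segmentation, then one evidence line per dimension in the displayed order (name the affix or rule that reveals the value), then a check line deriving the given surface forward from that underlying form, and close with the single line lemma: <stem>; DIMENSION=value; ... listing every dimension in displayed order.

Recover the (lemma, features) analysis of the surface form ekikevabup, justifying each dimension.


underlying: ek-kevab-ip
SUR=pa - signalled by the affix -ip
TOR=ol - signalled by the affix ek-
check: ekkevabip -> ekikevabip -> ekikevabup
lemma: kevab; SUR=pa; TOR=ol


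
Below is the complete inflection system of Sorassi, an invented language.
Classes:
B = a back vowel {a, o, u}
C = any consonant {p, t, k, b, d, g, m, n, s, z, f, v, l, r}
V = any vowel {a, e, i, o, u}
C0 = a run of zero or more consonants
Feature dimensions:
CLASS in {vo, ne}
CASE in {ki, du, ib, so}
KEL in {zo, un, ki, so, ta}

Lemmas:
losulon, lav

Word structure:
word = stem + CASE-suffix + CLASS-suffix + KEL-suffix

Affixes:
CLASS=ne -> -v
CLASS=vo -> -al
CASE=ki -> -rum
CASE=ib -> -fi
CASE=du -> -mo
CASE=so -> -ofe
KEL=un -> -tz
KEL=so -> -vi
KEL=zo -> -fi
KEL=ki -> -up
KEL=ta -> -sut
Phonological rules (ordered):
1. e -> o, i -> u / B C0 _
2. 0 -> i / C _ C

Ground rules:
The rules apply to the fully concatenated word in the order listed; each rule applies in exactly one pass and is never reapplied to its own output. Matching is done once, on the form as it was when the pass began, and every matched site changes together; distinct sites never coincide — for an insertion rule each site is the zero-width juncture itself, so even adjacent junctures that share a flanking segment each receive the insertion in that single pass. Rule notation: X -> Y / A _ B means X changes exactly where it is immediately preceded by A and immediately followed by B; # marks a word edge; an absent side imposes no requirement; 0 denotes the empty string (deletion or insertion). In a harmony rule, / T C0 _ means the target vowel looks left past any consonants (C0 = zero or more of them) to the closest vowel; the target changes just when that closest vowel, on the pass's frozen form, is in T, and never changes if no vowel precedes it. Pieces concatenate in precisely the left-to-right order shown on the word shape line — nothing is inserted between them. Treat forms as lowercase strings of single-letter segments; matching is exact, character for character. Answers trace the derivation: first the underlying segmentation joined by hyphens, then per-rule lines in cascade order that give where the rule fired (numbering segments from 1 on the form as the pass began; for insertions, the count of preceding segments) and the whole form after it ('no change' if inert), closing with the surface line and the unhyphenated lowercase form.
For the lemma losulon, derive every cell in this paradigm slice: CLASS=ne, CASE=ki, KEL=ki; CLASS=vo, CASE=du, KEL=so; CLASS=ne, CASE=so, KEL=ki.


cell CLASS=ne, CASE=ki, KEL=ki:
underlying: losulon-rum-v-up
1. e -> o, i -> u / B C0 _: no change
2. 0 -> i / C _ C: inserts after position(s) 7, 10: losulonirumivup
surface: losulonirumivup

cell CLASS=vo, CASE=du, KEL=so:
underlying: losulon-mo-al-vi
1. e -> o, i -> u / B C0 _: fires at position(s) 13: losulonmoalvu
2. 0 -> i / C _ C: inserts after position(s) 7, 11: losulonimoalivu
surface: losulonimoalivu

cell CLASS=ne, CASE=so, KEL=ki:
underlying: losulon-ofe-v-up
1. e -> o, i -> u / B C0 _: fires at position(s) 10: losulonofovup
2. 0 -> i / C _ C: no change
surface: losulonofovup


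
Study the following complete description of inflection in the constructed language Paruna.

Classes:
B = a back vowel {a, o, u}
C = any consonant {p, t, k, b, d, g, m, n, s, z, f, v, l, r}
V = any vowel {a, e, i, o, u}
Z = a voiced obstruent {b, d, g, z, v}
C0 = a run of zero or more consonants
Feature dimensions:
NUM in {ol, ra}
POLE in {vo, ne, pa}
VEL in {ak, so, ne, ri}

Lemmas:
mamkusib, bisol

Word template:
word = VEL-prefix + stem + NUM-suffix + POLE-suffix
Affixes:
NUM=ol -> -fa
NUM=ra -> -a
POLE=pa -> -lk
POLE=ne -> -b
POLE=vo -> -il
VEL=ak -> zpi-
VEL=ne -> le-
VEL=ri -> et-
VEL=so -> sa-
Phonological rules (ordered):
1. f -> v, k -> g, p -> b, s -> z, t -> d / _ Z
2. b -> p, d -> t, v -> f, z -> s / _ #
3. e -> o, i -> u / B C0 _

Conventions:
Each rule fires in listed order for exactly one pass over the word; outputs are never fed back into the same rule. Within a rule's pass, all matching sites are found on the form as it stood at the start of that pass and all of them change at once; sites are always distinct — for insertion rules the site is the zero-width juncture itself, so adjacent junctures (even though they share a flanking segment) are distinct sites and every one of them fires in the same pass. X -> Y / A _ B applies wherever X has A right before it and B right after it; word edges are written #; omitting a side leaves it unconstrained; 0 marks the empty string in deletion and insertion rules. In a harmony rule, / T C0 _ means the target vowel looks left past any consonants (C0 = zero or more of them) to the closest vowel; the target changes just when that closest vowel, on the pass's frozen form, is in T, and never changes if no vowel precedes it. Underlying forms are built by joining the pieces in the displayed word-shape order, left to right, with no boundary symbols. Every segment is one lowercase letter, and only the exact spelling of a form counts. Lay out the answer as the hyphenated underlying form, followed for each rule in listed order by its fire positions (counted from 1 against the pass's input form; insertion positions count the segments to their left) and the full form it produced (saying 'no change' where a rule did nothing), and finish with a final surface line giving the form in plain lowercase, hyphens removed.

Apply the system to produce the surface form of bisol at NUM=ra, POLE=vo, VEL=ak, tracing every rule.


underlying: zpi-bisol-a-il
1. f -> v, k -> g, p -> b, s -> z, t -> d / _ Z: no change
2. b -> p, d -> t, v -> f, z -> s / _ #: no change
3. e -> o, i -> u / B C0 _: fires at position(s) 10: zpibisolaul
surface: zpibisolaul
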